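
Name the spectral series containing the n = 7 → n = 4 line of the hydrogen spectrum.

The series is set by the lower level: n_f = 4 is the Brackett series.

Brackett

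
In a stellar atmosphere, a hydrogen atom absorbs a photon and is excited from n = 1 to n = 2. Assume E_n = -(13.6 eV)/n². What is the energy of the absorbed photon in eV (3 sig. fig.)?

E_2 = −13.60/4 = −3.400 eV and E_1 = −13.60/1 = −13.60 eV.
The photon energy is |E_2 − E_1| = 10.2 eV.

10.2 eV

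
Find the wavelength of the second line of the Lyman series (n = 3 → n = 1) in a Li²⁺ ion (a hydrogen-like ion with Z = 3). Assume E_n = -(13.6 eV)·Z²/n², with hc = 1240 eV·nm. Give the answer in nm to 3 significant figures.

The Lyman series terminates on n_f = 1; the second line has n_i = 1+2 = 3.
ΔE = 122.4 × (1/1² − 1/3²) = 108.8 eV.
λ = 1240 / 108.8 = 11.4 nm.

11.4 nm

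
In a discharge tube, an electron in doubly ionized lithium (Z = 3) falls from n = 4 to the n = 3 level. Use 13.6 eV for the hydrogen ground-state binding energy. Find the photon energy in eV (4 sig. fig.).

The Bohr energies scale as Z², so for Z = 3: E_n = −122.4/n² eV.
E_4 = −122.4/16 = −7.650 eV and E_3 = −122.4/9 = −13.60 eV.
The photon energy is |E_4 − E_3| = 5.950 eV.

5.950 eV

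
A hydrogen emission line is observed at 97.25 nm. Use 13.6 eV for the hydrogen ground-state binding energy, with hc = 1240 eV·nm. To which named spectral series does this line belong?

Lyman

ΔE = 1240/97.25 = 12.75 eV.
This matches 13.6 × (1/1² − 1/4²), so n_f = 1: the Lyman series.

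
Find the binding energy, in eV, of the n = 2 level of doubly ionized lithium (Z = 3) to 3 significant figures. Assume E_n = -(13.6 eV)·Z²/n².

30.6 eV

E_n = −13.6 Z²/n² = −122.4/n² eV for Z = 3.
E_2 = −122.4/4 = −30.6 eV, so ionization (to E = 0) requires 30.6 eV.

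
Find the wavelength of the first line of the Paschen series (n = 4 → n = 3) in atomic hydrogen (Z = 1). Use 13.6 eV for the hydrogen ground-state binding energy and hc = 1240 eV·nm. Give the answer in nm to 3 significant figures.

The Paschen series terminates on n_f = 3; the first line has n_i = 3+1 = 4.
ΔE = 13.60 × (1/3² − 1/4²) = 0.6611 eV.
λ = 1240 / 0.6611 = 1880 nm.

1880 nm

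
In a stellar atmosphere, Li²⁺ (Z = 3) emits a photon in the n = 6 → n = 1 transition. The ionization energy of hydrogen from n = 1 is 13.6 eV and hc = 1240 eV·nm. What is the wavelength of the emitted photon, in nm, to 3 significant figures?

For Z = 3 the level energies scale as Z², so the effective Rydberg energy is 13.6 × 9 = 122.4 eV.
ΔE = 122.4 × (1/1² − 1/6²) = 122.4 × 0.9722 = 119.0 eV.
λ = hc/ΔE = 1240 / 119.0 = 10.4 nm.

10.4 nm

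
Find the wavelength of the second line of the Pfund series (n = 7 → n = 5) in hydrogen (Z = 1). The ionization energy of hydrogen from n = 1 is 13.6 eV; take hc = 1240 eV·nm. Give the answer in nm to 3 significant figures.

4650 nm

The Pfund series terminates on n_f = 5; the second line has n_i = 5+2 = 7.
ΔE = 13.60 × (1/5² − 1/7²) = 0.2664 eV.
λ = 1240 / 0.2664 = 4650 nm.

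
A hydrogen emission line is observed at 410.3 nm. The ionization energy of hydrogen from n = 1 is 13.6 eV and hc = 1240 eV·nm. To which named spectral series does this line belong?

ΔE = 1240/410.3 = 3.022 eV.
This matches 13.6 × (1/2² − 1/6²), so n_f = 2: the Balmer series.

Balmer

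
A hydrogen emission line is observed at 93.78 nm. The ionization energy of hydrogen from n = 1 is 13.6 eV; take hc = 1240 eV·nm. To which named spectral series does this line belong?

ΔE = 1240/93.78 = 13.22 eV.
This matches 13.6 × (1/1² − 1/6²), so n_f = 1: the Lyman series.

Lyman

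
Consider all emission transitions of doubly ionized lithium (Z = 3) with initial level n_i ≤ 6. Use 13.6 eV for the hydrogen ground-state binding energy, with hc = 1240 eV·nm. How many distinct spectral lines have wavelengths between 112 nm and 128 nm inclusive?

1

Enumerate all n_i → n_f pairs with 1 ≤ n_f < n_i ≤ 6 and compute λ = 1240 / [13.6·9·(1/n_f² − 1/n_i²)].
Lines falling in [112, 128] nm: 6→3 (121.6 nm).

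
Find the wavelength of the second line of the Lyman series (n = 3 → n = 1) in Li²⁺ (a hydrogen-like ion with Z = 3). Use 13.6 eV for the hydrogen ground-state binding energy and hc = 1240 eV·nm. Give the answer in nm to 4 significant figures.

The Lyman series terminates on n_f = 1; the second line has n_i = 1+2 = 3.
ΔE = 122.4 × (1/1² − 1/3²) = 108.8 eV.
λ = 1240 / 108.8 = 11.40 nm.

11.40 nm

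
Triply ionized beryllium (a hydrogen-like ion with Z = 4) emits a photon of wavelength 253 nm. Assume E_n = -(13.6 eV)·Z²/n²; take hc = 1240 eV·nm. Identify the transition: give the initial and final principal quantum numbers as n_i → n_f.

n_i = 5, n_f = 4

The photon energy is ΔE = hc/λ = 1240 / 253 = 4.901 eV.
With Z = 4, ΔE = 217.6 × (1/n_f² − 1/n_i²), so 1/n_f² − 1/n_i² = 0.02252.
Trying n_f = 4 gives 1/n_i² = 0.03998, i.e. n_i ≈ 5; this pair matches.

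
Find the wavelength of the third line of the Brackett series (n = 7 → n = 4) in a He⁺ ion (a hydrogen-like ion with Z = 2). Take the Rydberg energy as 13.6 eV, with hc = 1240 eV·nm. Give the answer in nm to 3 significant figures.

542 nm

The Brackett series terminates on n_f = 4; the third line has n_i = 4+3 = 7.
ΔE = 54.40 × (1/4² − 1/7²) = 2.290 eV.
λ = 1240 / 2.290 = 542 nm.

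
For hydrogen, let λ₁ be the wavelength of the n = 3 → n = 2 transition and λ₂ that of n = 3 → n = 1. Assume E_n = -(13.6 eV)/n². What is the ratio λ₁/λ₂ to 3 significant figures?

λ ∝ 1/ΔE ∝ 1/(1/n_f² − 1/n_i²), and the Z² and hc factors cancel in the ratio.
λ₁/λ₂ = (1/1² − 1/3²)/(1/2² − 1/3²) = 0.8889/0.1389 = 6.40.

6.40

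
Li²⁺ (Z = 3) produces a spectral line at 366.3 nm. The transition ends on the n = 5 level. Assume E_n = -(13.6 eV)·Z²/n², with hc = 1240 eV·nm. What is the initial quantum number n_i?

n_i = 9

The photon energy is ΔE = hc/λ = 1240 / 366.3 = 3.385 eV.
With Z = 3, ΔE = 122.4 × (1/n_f² − 1/n_i²), so 1/n_f² − 1/n_i² = 0.02766.
With n_f = 5: 1/n_i² = 1/25 − 0.02766 = 0.01234, so n_i ≈ 9.00.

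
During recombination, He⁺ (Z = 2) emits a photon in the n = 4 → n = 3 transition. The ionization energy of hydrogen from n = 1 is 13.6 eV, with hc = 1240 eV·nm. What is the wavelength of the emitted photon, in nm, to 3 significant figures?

469 nm

For Z = 2 the level energies scale as Z², so the effective Rydberg energy is 13.6 × 4 = 54.40 eV.
ΔE = 54.40 × (1/3² − 1/4²) = 54.40 × 0.04861 = 2.644 eV.
λ = hc/ΔE = 1240 / 2.644 = 469 nm.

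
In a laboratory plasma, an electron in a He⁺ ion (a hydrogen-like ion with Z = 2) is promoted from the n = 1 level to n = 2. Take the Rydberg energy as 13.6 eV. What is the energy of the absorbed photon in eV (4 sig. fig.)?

40.80 eV

The Bohr energies scale as Z², so for Z = 2: E_n = −54.40/n² eV.
E_2 = −54.40/4 = −13.60 eV and E_1 = −54.40/1 = −54.40 eV.
The photon energy is |E_2 − E_1| = 40.80 eV.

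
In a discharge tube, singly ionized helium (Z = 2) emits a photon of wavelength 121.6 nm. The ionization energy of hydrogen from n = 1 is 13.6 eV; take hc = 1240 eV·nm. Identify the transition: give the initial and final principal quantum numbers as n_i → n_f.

The photon energy is ΔE = hc/λ = 1240 / 121.6 = 10.20 eV.
With Z = 2, ΔE = 54.40 × (1/n_f² − 1/n_i²), so 1/n_f² − 1/n_i² = 0.1875.
Trying n_f = 2 gives 1/n_i² = 0.06255, i.e. n_i ≈ 4; this pair matches.

n_i = 4, n_f = 2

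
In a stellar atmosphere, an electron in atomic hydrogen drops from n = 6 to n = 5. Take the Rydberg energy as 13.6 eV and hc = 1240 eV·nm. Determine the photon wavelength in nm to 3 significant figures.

ΔE = 13.60 × (1/5² − 1/6²) = 13.60 × 0.01222 = 0.1662 eV.
λ = hc/ΔE = 1240 / 0.1662 = 7460 nm.
This line belongs to the Pfund series.

7460 nm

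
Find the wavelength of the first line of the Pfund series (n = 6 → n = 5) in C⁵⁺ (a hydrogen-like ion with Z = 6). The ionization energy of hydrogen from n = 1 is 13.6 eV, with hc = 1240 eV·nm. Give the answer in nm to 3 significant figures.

The Pfund series terminates on n_f = 5; the first line has n_i = 5+1 = 6.
ΔE = 489.6 × (1/5² − 1/6²) = 5.984 eV.
λ = 1240 / 5.984 = 207 nm.

207 nm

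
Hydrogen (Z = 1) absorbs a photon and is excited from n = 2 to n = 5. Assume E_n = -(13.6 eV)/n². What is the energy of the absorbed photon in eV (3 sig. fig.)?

E_5 = −13.60/25 = −0.5440 eV and E_2 = −13.60/4 = −3.400 eV.
The photon energy is |E_5 − E_2| = 2.86 eV.

2.86 eV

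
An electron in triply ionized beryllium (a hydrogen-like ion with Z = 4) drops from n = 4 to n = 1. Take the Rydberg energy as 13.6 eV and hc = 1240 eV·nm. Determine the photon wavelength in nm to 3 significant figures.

6.08 nm

For Z = 4 the level energies scale as Z², so the effective Rydberg energy is 13.6 × 16 = 217.6 eV.
ΔE = 217.6 × (1/1² − 1/4²) = 217.6 × 0.9375 = 204.0 eV.
λ = hc/ΔE = 1240 / 204.0 = 6.08 nm.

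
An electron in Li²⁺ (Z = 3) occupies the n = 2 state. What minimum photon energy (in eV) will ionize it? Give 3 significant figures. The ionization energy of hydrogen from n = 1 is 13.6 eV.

30.6 eV

E_n = −13.6 Z²/n² = −122.4/n² eV for Z = 3.
E_2 = −122.4/4 = −30.6 eV, so ionization (to E = 0) requires 30.6 eV.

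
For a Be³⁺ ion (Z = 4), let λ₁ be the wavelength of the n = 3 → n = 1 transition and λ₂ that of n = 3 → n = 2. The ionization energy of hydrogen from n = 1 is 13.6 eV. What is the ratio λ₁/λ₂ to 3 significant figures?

λ ∝ 1/ΔE ∝ 1/(1/n_f² − 1/n_i²), and the Z² and hc factors cancel in the ratio.
λ₁/λ₂ = (1/2² − 1/3²)/(1/1² − 1/3²) = 0.1389/0.8889 = 0.156.

0.156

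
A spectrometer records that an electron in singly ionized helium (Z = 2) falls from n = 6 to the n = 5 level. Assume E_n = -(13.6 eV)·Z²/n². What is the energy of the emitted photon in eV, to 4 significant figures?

0.6649 eV

The Bohr energies scale as Z², so for Z = 2: E_n = −54.40/n² eV.
E_6 = −54.40/36 = −1.511 eV and E_5 = −54.40/25 = −2.176 eV.
The photon energy is |E_6 − E_5| = 0.6649 eV.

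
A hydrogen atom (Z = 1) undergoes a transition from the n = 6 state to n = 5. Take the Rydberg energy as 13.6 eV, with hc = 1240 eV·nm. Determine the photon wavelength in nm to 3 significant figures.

ΔE = 13.60 × (1/5² − 1/6²) = 13.60 × 0.01222 = 0.1662 eV.
λ = hc/ΔE = 1240 / 0.1662 = 7460 nm.

7460 nm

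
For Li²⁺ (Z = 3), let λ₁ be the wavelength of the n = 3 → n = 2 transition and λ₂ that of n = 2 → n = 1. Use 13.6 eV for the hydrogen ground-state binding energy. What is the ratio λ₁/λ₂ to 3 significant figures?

5.40

λ ∝ 1/ΔE ∝ 1/(1/n_f² − 1/n_i²), and the Z² and hc factors cancel in the ratio.
λ₁/λ₂ = (1/1² − 1/2²)/(1/2² − 1/3²) = 0.7500/0.1389 = 5.40.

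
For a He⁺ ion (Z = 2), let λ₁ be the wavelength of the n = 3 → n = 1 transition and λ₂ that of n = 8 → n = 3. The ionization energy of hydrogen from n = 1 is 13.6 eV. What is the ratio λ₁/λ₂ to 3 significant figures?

λ ∝ 1/ΔE ∝ 1/(1/n_f² − 1/n_i²), and the Z² and hc factors cancel in the ratio.
λ₁/λ₂ = (1/3² − 1/8²)/(1/1² − 1/3²) = 0.09549/0.8889 = 0.107.

0.107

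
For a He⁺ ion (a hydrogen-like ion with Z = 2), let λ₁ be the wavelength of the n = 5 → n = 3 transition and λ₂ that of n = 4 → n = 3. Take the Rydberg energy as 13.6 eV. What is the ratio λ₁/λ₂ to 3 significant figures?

λ ∝ 1/ΔE ∝ 1/(1/n_f² − 1/n_i²), and the Z² and hc factors cancel in the ratio.
λ₁/λ₂ = (1/3² − 1/4²)/(1/3² − 1/5²) = 0.04861/0.07111 = 0.684.

0.684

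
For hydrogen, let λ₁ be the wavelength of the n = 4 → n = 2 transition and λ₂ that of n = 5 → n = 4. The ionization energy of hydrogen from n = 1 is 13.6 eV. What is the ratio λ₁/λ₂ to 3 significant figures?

0.120

λ ∝ 1/ΔE ∝ 1/(1/n_f² − 1/n_i²), and the Z² and hc factors cancel in the ratio.
λ₁/λ₂ = (1/4² − 1/5²)/(1/2² − 1/4²) = 0.02250/0.1875 = 0.120.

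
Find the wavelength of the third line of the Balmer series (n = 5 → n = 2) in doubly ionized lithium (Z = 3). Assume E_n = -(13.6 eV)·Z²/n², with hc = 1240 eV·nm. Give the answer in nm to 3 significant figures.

The Balmer series terminates on n_f = 2; the third line has n_i = 2+3 = 5.
ΔE = 122.4 × (1/2² − 1/5²) = 25.70 eV.
λ = 1240 / 25.70 = 48.2 nm.

48.2 nm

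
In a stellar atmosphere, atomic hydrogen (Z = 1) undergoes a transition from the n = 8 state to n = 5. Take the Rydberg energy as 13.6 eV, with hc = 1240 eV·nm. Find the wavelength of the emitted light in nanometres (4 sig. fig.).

ΔE = 13.60 × (1/5² − 1/8²) = 13.60 × 0.02438 = 0.3315 eV.
λ = hc/ΔE = 1240 / 0.3315 = 3741 nm.
This line belongs to the Pfund series.

3741 nm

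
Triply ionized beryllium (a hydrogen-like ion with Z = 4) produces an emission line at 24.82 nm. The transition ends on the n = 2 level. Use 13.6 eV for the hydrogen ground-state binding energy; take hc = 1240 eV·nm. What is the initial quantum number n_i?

The photon energy is ΔE = hc/λ = 1240 / 24.82 = 49.96 eV.
With Z = 4, ΔE = 217.6 × (1/n_f² − 1/n_i²), so 1/n_f² − 1/n_i² = 0.2296.
With n_f = 2: 1/n_i² = 1/4 − 0.2296 = 0.02041, so n_i ≈ 7.00.

n_i = 7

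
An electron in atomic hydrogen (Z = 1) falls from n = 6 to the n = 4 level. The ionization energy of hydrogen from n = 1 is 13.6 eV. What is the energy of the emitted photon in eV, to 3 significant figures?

E_6 = −13.60/36 = −0.3778 eV and E_4 = −13.60/16 = −0.8500 eV.
The photon energy is |E_6 − E_4| = 0.472 eV.

0.472 eV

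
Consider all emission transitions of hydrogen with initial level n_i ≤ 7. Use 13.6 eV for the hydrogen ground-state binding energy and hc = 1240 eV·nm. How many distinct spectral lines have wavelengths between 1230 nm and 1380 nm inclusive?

Enumerate all n_i → n_f pairs with 1 ≤ n_f < n_i ≤ 7 and compute λ = 1240 / [13.6·1·(1/n_f² − 1/n_i²)].
Lines falling in [1230, 1380] nm: 5→3 (1282 nm).

1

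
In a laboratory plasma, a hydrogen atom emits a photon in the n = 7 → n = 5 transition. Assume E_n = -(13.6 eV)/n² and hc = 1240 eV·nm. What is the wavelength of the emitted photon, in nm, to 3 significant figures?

4650 nm

ΔE = 13.60 × (1/5² − 1/7²) = 13.60 × 0.01959 = 0.2664 eV.
λ = hc/ΔE = 1240 / 0.2664 = 4650 nm.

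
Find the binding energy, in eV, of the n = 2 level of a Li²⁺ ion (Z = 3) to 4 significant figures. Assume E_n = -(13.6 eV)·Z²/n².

E_n = −13.6 Z²/n² = −122.4/n² eV for Z = 3.
E_2 = −122.4/4 = −30.60 eV, so ionization (to E = 0) requires 30.60 eV.

30.60 eV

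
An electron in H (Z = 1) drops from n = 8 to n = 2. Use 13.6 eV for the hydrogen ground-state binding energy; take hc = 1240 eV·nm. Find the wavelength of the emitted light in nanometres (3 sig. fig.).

ΔE = 13.60 × (1/2² − 1/8²) = 13.60 × 0.2344 = 3.188 eV.
λ = hc/ΔE = 1240 / 3.188 = 389 nm.
This line belongs to the Balmer series.

389 nm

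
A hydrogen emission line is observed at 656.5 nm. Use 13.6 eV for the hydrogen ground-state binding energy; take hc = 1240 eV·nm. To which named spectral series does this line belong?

Balmer

ΔE = 1240/656.5 = 1.889 eV.
This matches 13.6 × (1/2² − 1/3²), so n_f = 2: the Balmer series.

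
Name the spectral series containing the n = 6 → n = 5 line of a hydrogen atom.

The series is set by the lower level: n_f = 5 is the Pfund series.

Pfund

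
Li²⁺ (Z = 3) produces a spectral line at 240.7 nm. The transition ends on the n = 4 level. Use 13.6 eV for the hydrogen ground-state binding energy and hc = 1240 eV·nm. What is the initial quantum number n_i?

The photon energy is ΔE = hc/λ = 1240 / 240.7 = 5.152 eV.
With Z = 3, ΔE = 122.4 × (1/n_f² − 1/n_i²), so 1/n_f² − 1/n_i² = 0.04209.
With n_f = 4: 1/n_i² = 1/16 − 0.04209 = 0.02041, so n_i ≈ 7.00.

n_i = 7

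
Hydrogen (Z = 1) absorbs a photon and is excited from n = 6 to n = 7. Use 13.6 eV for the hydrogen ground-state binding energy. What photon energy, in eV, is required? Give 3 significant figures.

0.100 eV

E_7 = −13.60/49 = −0.2776 eV and E_6 = −13.60/36 = −0.3778 eV.
The photon energy is |E_7 − E_6| = 0.100 eV.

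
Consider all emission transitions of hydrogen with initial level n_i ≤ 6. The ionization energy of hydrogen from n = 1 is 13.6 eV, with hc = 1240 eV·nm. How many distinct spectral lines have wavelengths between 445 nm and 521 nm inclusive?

Enumerate all n_i → n_f pairs with 1 ≤ n_f < n_i ≤ 6 and compute λ = 1240 / [13.6·1·(1/n_f² − 1/n_i²)].
Lines falling in [445, 521] nm: 4→2 (486.3 nm).

1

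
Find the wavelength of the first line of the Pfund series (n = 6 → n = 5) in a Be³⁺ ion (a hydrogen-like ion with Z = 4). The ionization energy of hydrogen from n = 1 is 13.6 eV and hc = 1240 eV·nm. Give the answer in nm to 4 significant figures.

466.2 nm

The Pfund series terminates on n_f = 5; the first line has n_i = 5+1 = 6.
ΔE = 217.6 × (1/5² − 1/6²) = 2.660 eV.
λ = 1240 / 2.660 = 466.2 nm.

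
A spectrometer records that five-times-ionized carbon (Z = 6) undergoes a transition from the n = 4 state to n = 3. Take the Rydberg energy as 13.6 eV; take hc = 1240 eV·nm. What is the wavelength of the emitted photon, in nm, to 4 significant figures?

For Z = 6 the level energies scale as Z², so the effective Rydberg energy is 13.6 × 36 = 489.6 eV.
ΔE = 489.6 × (1/3² − 1/4²) = 489.6 × 0.04861 = 23.80 eV.
λ = hc/ΔE = 1240 / 23.80 = 52.10 nm.

52.10 nm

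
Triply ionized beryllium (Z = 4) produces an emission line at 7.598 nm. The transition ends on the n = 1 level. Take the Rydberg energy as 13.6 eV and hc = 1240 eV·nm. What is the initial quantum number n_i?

The photon energy is ΔE = hc/λ = 1240 / 7.598 = 163.2 eV.
With Z = 4, ΔE = 217.6 × (1/n_f² − 1/n_i²), so 1/n_f² − 1/n_i² = 0.7500.
With n_f = 1: 1/n_i² = 1/1 − 0.7500 = 0.2500, so n_i ≈ 2.00.

n_i = 2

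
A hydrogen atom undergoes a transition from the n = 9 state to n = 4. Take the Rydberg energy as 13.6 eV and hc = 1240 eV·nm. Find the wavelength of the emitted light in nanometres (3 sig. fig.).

1820 nm

ΔE = 13.60 × (1/4² − 1/9²) = 13.60 × 0.05015 = 0.6821 eV.
λ = hc/ΔE = 1240 / 0.6821 = 1820 nm.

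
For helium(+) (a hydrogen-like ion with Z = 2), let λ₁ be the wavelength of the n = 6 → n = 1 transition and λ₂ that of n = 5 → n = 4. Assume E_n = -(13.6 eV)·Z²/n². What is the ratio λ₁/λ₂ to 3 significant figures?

λ ∝ 1/ΔE ∝ 1/(1/n_f² − 1/n_i²), and the Z² and hc factors cancel in the ratio.
λ₁/λ₂ = (1/4² − 1/5²)/(1/1² − 1/6²) = 0.02250/0.9722 = 0.0231.

0.0231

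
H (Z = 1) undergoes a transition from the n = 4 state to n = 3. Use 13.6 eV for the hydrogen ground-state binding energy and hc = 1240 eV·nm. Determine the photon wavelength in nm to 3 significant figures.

ΔE = 13.60 × (1/3² − 1/4²) = 13.60 × 0.04861 = 0.6611 eV.
λ = hc/ΔE = 1240 / 0.6611 = 1880 nm.

1880 nm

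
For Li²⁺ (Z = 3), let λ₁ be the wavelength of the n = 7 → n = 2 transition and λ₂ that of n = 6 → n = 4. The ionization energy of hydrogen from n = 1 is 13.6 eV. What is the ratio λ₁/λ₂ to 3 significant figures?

λ ∝ 1/ΔE ∝ 1/(1/n_f² − 1/n_i²), and the Z² and hc factors cancel in the ratio.
λ₁/λ₂ = (1/4² − 1/6²)/(1/2² − 1/7²) = 0.03472/0.2296 = 0.151.

0.151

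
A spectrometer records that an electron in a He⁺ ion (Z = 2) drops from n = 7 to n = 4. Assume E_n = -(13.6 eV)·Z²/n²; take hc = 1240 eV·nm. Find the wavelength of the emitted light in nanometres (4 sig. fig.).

541.5 nm

For Z = 2 the level energies scale as Z², so the effective Rydberg energy is 13.6 × 4 = 54.40 eV.
ΔE = 54.40 × (1/4² − 1/7²) = 54.40 × 0.04209 = 2.290 eV.
λ = hc/ΔE = 1240 / 2.290 = 541.5 nm.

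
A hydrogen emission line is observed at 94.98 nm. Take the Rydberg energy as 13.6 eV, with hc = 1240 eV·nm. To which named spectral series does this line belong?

ΔE = 1240/94.98 = 13.06 eV.
This matches 13.6 × (1/1² − 1/5²), so n_f = 1: the Lyman series.

Lyman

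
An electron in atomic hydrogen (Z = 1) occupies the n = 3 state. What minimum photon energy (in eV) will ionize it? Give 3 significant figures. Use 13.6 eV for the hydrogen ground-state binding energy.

1.51 eV

E_3 = −13.60/9 = −1.51 eV, so ionization (to E = 0) requires 1.51 eV.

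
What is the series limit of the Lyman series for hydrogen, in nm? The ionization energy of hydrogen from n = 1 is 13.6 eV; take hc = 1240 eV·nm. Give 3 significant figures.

The Lyman series has lower level n_f = 1; the series limit corresponds to n_i → ∞.
ΔE_max = 13.6 × 1 / 1² = 13.60 eV.
λ_min = 1240 / 13.60 = 91.2 nm.

91.2 nm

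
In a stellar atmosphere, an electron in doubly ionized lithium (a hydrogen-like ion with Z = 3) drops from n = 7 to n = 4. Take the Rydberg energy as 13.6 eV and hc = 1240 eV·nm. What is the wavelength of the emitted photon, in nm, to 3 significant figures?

For Z = 3 the level energies scale as Z², so the effective Rydberg energy is 13.6 × 9 = 122.4 eV.
ΔE = 122.4 × (1/4² − 1/7²) = 122.4 × 0.04209 = 5.152 eV.
λ = hc/ΔE = 1240 / 5.152 = 241 nm.

241 nm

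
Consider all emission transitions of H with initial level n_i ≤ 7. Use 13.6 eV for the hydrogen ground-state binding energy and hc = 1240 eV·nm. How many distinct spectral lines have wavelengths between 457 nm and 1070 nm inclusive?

3

Enumerate all n_i → n_f pairs with 1 ≤ n_f < n_i ≤ 7 and compute λ = 1240 / [13.6·1·(1/n_f² − 1/n_i²)].
Lines falling in [457, 1070] nm: 4→2 (486.3 nm), 3→2 (656.5 nm), 7→3 (1005 nm).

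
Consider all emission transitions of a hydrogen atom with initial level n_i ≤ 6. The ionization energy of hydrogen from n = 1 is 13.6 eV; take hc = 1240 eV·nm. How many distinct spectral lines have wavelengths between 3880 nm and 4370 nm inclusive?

1

Enumerate all n_i → n_f pairs with 1 ≤ n_f < n_i ≤ 6 and compute λ = 1240 / [13.6·1·(1/n_f² − 1/n_i²)].
Lines falling in [3880, 4370] nm: 5→4 (4052 nm).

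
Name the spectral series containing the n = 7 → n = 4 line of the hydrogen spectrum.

Brackett

The series is set by the lower level: n_f = 4 is the Brackett series.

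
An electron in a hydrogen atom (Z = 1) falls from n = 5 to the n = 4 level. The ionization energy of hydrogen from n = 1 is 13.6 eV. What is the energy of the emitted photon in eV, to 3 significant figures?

E_5 = −13.60/25 = −0.5440 eV and E_4 = −13.60/16 = −0.8500 eV.
The photon energy is |E_5 − E_4| = 0.306 eV.

0.306 eV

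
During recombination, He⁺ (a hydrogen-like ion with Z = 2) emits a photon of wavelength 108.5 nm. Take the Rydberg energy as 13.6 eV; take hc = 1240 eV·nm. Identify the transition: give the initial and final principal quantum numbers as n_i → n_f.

The photon energy is ΔE = hc/λ = 1240 / 108.5 = 11.43 eV.
With Z = 2, ΔE = 54.40 × (1/n_f² − 1/n_i²), so 1/n_f² − 1/n_i² = 0.2101.
Trying n_f = 2 gives 1/n_i² = 0.03992, i.e. n_i ≈ 5; this pair matches.

n_i = 5, n_f = 2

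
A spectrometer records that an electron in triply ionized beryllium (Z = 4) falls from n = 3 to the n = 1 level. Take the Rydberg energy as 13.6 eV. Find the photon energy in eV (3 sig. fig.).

The Bohr energies scale as Z², so for Z = 4: E_n = −217.6/n² eV.
E_3 = −217.6/9 = −24.18 eV and E_1 = −217.6/1 = −217.6 eV.
The photon energy is |E_3 − E_1| = 193 eV.

193 eV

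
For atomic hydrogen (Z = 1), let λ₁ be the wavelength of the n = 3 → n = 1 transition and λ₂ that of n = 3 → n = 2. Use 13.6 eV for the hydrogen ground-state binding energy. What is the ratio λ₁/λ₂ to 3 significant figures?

λ ∝ 1/ΔE ∝ 1/(1/n_f² − 1/n_i²), and the Z² and hc factors cancel in the ratio.
λ₁/λ₂ = (1/2² − 1/3²)/(1/1² − 1/3²) = 0.1389/0.8889 = 0.156.

0.156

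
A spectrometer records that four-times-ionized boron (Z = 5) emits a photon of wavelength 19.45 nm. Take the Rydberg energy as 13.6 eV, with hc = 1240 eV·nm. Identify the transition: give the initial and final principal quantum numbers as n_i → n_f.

n_i = 4, n_f = 2

The photon energy is ΔE = hc/λ = 1240 / 19.45 = 63.75 eV.
With Z = 5, ΔE = 340.0 × (1/n_f² − 1/n_i²), so 1/n_f² − 1/n_i² = 0.1875.
Trying n_f = 2 gives 1/n_i² = 0.06249, i.e. n_i ≈ 4; this pair matches.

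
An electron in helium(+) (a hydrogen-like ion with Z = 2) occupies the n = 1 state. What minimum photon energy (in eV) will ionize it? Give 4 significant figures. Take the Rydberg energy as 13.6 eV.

E_n = −13.6 Z²/n² = −54.40/n² eV for Z = 2.
E_1 = −54.40/1 = −54.40 eV, so ionization (to E = 0) requires 54.40 eV.

54.40 eV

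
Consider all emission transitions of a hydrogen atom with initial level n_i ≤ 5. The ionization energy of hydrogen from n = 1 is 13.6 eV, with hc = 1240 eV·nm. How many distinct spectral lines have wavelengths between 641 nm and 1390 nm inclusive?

Enumerate all n_i → n_f pairs with 1 ≤ n_f < n_i ≤ 5 and compute λ = 1240 / [13.6·1·(1/n_f² − 1/n_i²)].
Lines falling in [641, 1390] nm: 3→2 (656.5 nm), 5→3 (1282 nm).

2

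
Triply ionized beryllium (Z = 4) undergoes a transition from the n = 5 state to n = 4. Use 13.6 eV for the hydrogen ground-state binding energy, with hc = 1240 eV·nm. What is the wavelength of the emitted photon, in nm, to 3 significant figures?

253 nm

For Z = 4 the level energies scale as Z², so the effective Rydberg energy is 13.6 × 16 = 217.6 eV.
ΔE = 217.6 × (1/4² − 1/5²) = 217.6 × 0.02250 = 4.896 eV.
λ = hc/ΔE = 1240 / 4.896 = 253 nm.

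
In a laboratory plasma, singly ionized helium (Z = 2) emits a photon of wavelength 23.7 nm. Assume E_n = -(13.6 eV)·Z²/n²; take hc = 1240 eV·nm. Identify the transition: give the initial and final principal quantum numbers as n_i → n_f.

The photon energy is ΔE = hc/λ = 1240 / 23.7 = 52.32 eV.
With Z = 2, ΔE = 54.40 × (1/n_f² − 1/n_i²), so 1/n_f² − 1/n_i² = 0.9618.
Trying n_f = 1 gives 1/n_i² = 0.03822, i.e. n_i ≈ 5; this pair matches.

n_i = 5, n_f = 1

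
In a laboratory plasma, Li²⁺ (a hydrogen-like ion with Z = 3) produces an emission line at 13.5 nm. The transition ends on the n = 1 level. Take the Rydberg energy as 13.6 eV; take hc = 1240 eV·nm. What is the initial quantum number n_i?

n_i = 2

The photon energy is ΔE = hc/λ = 1240 / 13.5 = 91.85 eV.
With Z = 3, ΔE = 122.4 × (1/n_f² − 1/n_i²), so 1/n_f² − 1/n_i² = 0.7504.
With n_f = 1: 1/n_i² = 1/1 − 0.7504 = 0.2496, so n_i ≈ 2.00.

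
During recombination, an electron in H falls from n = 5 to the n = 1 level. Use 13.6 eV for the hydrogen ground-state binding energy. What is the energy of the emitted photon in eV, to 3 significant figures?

E_5 = −13.60/25 = −0.5440 eV and E_1 = −13.60/1 = −13.60 eV.
The photon energy is |E_5 − E_1| = 13.1 eV.

13.1 eV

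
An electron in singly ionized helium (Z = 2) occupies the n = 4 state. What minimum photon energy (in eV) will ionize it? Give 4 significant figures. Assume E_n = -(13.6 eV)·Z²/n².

E_n = −13.6 Z²/n² = −54.40/n² eV for Z = 2.
E_4 = −54.40/16 = −3.400 eV, so ionization (to E = 0) requires 3.400 eV.

3.400 eV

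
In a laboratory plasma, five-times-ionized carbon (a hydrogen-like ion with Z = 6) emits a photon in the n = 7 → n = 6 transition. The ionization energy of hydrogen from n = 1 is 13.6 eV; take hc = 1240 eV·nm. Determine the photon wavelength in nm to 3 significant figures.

344 nm

For Z = 6 the level energies scale as Z², so the effective Rydberg energy is 13.6 × 36 = 489.6 eV.
ΔE = 489.6 × (1/6² − 1/7²) = 489.6 × 0.007370 = 3.608 eV.
λ = hc/ΔE = 1240 / 3.608 = 344 nm.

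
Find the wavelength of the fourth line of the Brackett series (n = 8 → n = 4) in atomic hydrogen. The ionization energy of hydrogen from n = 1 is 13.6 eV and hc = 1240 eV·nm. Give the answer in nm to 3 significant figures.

The Brackett series terminates on n_f = 4; the fourth line has n_i = 4+4 = 8.
ΔE = 13.60 × (1/4² − 1/8²) = 0.6375 eV.
λ = 1240 / 0.6375 = 1950 nm.

1950 nm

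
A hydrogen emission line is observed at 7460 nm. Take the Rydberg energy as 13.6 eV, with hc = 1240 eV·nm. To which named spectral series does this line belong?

ΔE = 1240/7460 = 0.1662 eV.
This matches 13.6 × (1/5² − 1/6²), so n_f = 5: the Pfund series.

Pfund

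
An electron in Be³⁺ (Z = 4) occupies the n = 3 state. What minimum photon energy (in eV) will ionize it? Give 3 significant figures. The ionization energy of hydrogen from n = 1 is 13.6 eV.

E_n = −13.6 Z²/n² = −217.6/n² eV for Z = 4.
E_3 = −217.6/9 = −24.2 eV, so ionization (to E = 0) requires 24.2 eV.

24.2 eV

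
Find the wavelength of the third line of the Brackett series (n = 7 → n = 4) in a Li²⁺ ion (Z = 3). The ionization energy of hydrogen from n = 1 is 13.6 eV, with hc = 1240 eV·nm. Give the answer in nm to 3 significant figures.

241 nm

The Brackett series terminates on n_f = 4; the third line has n_i = 4+3 = 7.
ΔE = 122.4 × (1/4² − 1/7²) = 5.152 eV.
λ = 1240 / 5.152 = 241 nm.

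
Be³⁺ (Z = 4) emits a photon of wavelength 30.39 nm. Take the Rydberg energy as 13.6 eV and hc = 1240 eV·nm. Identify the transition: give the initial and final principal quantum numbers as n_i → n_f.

The photon energy is ΔE = hc/λ = 1240 / 30.39 = 40.80 eV.
With Z = 4, ΔE = 217.6 × (1/n_f² − 1/n_i²), so 1/n_f² − 1/n_i² = 0.1875.
Trying n_f = 2 gives 1/n_i² = 0.06249, i.e. n_i ≈ 4; this pair matches.

n_i = 4, n_f = 2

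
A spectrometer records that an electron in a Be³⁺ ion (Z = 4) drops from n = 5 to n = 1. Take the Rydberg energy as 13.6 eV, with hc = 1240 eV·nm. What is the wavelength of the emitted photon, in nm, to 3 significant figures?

For Z = 4 the level energies scale as Z², so the effective Rydberg energy is 13.6 × 16 = 217.6 eV.
ΔE = 217.6 × (1/1² − 1/5²) = 217.6 × 0.9600 = 208.9 eV.
λ = hc/ΔE = 1240 / 208.9 = 5.94 nm.

5.94 nm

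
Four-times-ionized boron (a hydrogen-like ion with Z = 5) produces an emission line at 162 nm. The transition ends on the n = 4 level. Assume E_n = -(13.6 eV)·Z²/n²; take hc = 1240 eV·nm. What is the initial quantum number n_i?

The photon energy is ΔE = hc/λ = 1240 / 162 = 7.654 eV.
With Z = 5, ΔE = 340.0 × (1/n_f² − 1/n_i²), so 1/n_f² − 1/n_i² = 0.02251.
With n_f = 4: 1/n_i² = 1/16 − 0.02251 = 0.03999, so n_i ≈ 5.00.

n_i = 5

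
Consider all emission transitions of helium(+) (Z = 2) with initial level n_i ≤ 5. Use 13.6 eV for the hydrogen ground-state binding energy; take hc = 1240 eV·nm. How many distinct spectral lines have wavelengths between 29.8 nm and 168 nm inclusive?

4

Enumerate all n_i → n_f pairs with 1 ≤ n_f < n_i ≤ 5 and compute λ = 1240 / [13.6·4·(1/n_f² − 1/n_i²)].
Lines falling in [29.8, 168] nm: 2→1 (30.39 nm), 5→2 (108.5 nm), 4→2 (121.6 nm), 3→2 (164.1 nm).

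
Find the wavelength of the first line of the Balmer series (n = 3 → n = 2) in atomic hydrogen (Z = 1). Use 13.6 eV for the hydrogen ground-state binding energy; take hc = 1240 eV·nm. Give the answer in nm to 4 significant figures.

656.5 nm

The Balmer series terminates on n_f = 2; the first line has n_i = 2+1 = 3.
ΔE = 13.60 × (1/2² − 1/3²) = 1.889 eV.
λ = 1240 / 1.889 = 656.5 nm.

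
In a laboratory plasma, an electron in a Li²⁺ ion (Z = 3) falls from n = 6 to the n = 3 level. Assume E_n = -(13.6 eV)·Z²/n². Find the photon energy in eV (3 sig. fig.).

The Bohr energies scale as Z², so for Z = 3: E_n = −122.4/n² eV.
E_6 = −122.4/36 = −3.400 eV and E_3 = −122.4/9 = −13.60 eV.
The photon energy is |E_6 − E_3| = 10.2 eV.

10.2 eV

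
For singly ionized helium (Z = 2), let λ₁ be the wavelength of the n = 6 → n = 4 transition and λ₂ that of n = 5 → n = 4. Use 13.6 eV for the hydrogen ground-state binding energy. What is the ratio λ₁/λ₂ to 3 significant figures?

0.648

λ ∝ 1/ΔE ∝ 1/(1/n_f² − 1/n_i²), and the Z² and hc factors cancel in the ratio.
λ₁/λ₂ = (1/4² − 1/5²)/(1/4² − 1/6²) = 0.02250/0.03472 = 0.648.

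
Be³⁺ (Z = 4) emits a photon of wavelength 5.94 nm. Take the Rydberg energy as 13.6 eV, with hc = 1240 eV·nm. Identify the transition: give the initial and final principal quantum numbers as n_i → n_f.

n_i = 5, n_f = 1

The photon energy is ΔE = hc/λ = 1240 / 5.94 = 208.8 eV.
With Z = 4, ΔE = 217.6 × (1/n_f² − 1/n_i²), so 1/n_f² − 1/n_i² = 0.9593.
Trying n_f = 1 gives 1/n_i² = 0.04065, i.e. n_i ≈ 5; this pair matches.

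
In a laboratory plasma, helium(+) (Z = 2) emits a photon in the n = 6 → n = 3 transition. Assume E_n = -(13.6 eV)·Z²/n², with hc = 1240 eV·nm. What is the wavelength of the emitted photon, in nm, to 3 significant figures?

274 nm

For Z = 2 the level energies scale as Z², so the effective Rydberg energy is 13.6 × 4 = 54.40 eV.
ΔE = 54.40 × (1/3² − 1/6²) = 54.40 × 0.08333 = 4.533 eV.
λ = hc/ΔE = 1240 / 4.533 = 274 nm.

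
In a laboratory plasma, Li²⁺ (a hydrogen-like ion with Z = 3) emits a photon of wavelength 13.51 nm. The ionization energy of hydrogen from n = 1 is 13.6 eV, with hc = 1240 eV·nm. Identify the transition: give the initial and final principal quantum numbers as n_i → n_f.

n_i = 2, n_f = 1

The photon energy is ΔE = hc/λ = 1240 / 13.51 = 91.78 eV.
With Z = 3, ΔE = 122.4 × (1/n_f² − 1/n_i²), so 1/n_f² − 1/n_i² = 0.7499.
Trying n_f = 1 gives 1/n_i² = 0.2501, i.e. n_i ≈ 2; this pair matches.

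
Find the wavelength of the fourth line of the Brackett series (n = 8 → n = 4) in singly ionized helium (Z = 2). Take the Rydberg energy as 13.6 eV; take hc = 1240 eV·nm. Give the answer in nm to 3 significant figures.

The Brackett series terminates on n_f = 4; the fourth line has n_i = 4+4 = 8.
ΔE = 54.40 × (1/4² − 1/8²) = 2.550 eV.
λ = 1240 / 2.550 = 486 nm.

486 nm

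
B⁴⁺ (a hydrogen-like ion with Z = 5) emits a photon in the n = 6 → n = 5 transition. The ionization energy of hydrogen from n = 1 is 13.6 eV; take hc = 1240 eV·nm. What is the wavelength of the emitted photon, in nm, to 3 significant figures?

For Z = 5 the level energies scale as Z², so the effective Rydberg energy is 13.6 × 25 = 340.0 eV.
ΔE = 340.0 × (1/5² − 1/6²) = 340.0 × 0.01222 = 4.156 eV.
λ = hc/ΔE = 1240 / 4.156 = 298 nm.

298 nm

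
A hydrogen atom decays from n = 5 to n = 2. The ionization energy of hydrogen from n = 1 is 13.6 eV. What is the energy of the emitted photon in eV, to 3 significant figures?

2.86 eV

E_5 = −13.60/25 = −0.5440 eV and E_2 = −13.60/4 = −3.400 eV.
The photon energy is |E_5 − E_2| = 2.86 eV.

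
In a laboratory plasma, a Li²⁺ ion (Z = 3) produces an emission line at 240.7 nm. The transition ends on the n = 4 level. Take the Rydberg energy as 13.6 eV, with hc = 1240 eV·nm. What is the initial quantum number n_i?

The photon energy is ΔE = hc/λ = 1240 / 240.7 = 5.152 eV.
With Z = 3, ΔE = 122.4 × (1/n_f² − 1/n_i²), so 1/n_f² − 1/n_i² = 0.04209.
With n_f = 4: 1/n_i² = 1/16 − 0.04209 = 0.02041, so n_i ≈ 7.00.

n_i = 7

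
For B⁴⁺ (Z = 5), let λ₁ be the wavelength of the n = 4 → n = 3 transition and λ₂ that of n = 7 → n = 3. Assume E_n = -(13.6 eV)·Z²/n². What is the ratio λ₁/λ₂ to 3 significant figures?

1.87

λ ∝ 1/ΔE ∝ 1/(1/n_f² − 1/n_i²), and the Z² and hc factors cancel in the ratio.
λ₁/λ₂ = (1/3² − 1/7²)/(1/3² − 1/4²) = 0.09070/0.04861 = 1.87.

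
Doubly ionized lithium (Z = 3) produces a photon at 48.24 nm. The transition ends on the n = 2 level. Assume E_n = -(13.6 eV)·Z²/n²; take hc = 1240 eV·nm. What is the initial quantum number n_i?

n_i = 5

The photon energy is ΔE = hc/λ = 1240 / 48.24 = 25.70 eV.
With Z = 3, ΔE = 122.4 × (1/n_f² − 1/n_i²), so 1/n_f² − 1/n_i² = 0.2100.
With n_f = 2: 1/n_i² = 1/4 − 0.2100 = 0.03999, so n_i ≈ 5.00.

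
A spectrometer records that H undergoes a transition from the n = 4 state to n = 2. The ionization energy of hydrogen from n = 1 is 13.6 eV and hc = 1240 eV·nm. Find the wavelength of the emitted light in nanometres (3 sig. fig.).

ΔE = 13.60 × (1/2² − 1/4²) = 13.60 × 0.1875 = 2.550 eV.
λ = hc/ΔE = 1240 / 2.550 = 486 nm.

486 nm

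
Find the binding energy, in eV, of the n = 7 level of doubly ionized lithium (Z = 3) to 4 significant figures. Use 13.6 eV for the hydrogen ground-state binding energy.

2.498 eV

E_n = −13.6 Z²/n² = −122.4/n² eV for Z = 3.
E_7 = −122.4/49 = −2.498 eV, so ionization (to E = 0) requires 2.498 eV.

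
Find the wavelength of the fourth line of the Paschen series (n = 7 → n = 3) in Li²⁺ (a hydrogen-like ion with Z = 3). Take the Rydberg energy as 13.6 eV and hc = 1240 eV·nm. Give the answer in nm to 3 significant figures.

112 nm

The Paschen series terminates on n_f = 3; the fourth line has n_i = 3+4 = 7.
ΔE = 122.4 × (1/3² − 1/7²) = 11.10 eV.
λ = 1240 / 11.10 = 112 nm.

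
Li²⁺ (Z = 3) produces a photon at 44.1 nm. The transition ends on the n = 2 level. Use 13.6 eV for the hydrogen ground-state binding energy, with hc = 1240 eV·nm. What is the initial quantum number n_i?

n_i = 7

The photon energy is ΔE = hc/λ = 1240 / 44.1 = 28.12 eV.
With Z = 3, ΔE = 122.4 × (1/n_f² − 1/n_i²), so 1/n_f² − 1/n_i² = 0.2297.
With n_f = 2: 1/n_i² = 1/4 − 0.2297 = 0.02028, so n_i ≈ 7.02.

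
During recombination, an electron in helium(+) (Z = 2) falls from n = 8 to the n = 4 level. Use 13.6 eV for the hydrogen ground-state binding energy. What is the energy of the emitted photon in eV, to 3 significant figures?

2.55 eV

The Bohr energies scale as Z², so for Z = 2: E_n = −54.40/n² eV.
E_8 = −54.40/64 = −0.8500 eV and E_4 = −54.40/16 = −3.400 eV.
The photon energy is |E_8 − E_4| = 2.55 eV.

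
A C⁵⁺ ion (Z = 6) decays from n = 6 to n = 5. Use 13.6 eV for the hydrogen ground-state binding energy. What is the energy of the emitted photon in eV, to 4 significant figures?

The Bohr energies scale as Z², so for Z = 6: E_n = −489.6/n² eV.
E_6 = −489.6/36 = −13.60 eV and E_5 = −489.6/25 = −19.58 eV.
The photon energy is |E_6 − E_5| = 5.984 eV.

5.984 eV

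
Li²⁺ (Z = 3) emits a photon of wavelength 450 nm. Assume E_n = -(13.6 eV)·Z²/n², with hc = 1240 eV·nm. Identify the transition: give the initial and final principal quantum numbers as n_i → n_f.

The photon energy is ΔE = hc/λ = 1240 / 450 = 2.756 eV.
With Z = 3, ΔE = 122.4 × (1/n_f² − 1/n_i²), so 1/n_f² − 1/n_i² = 0.02251.
Trying n_f = 4 gives 1/n_i² = 0.03999, i.e. n_i ≈ 5; this pair matches.

n_i = 5, n_f = 4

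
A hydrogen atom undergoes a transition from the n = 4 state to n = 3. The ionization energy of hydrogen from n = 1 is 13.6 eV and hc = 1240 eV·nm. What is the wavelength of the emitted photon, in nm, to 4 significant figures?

ΔE = 13.60 × (1/3² − 1/4²) = 13.60 × 0.04861 = 0.6611 eV.
λ = hc/ΔE = 1240 / 0.6611 = 1876 nm.
This line belongs to the Paschen series.

1876 nm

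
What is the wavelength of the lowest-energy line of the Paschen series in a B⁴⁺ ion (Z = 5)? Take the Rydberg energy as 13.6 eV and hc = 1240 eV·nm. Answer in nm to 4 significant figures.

75.03 nm

The Paschen series terminates on n_f = 3; the first line has n_i = 3+1 = 4.
ΔE = 340.0 × (1/3² − 1/4²) = 16.53 eV.
λ = 1240 / 16.53 = 75.03 nm.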